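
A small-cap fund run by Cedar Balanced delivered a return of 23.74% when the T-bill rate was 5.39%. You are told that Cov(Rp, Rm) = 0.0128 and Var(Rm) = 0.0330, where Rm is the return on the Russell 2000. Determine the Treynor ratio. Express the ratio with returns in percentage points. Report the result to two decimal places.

β = Cov / Var = 0.0128 / 0.0330 = 0.3879
Treynor = (Rp − Rf) / β = (23.74% − 5.39%) / 0.3879 = 18.35 / 0.3879 = 47.3060

47.31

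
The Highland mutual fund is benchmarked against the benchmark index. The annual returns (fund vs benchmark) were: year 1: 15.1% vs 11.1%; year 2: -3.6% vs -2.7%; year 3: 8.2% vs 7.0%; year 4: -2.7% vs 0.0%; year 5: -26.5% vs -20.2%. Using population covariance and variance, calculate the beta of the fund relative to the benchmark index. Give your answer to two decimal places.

r̄p = -1.9000%,  r̄m = -0.9600%
Cov = Σ(rp − r̄p)(rm − r̄m) / 5 = 152.1820
Var(rm) = Σ(rm − r̄m)² / 5 = 116.5864
β = Cov / Var = 152.1820 / 116.5864 = 1.3053

1.31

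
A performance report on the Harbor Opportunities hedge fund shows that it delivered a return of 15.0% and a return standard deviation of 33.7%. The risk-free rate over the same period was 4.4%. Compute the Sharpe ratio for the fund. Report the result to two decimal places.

Sharpe = (Rp − Rf) / σp = (15.0% − 4.4%) / 33.7% = 10.60% / 33.7% = 0.3145

0.31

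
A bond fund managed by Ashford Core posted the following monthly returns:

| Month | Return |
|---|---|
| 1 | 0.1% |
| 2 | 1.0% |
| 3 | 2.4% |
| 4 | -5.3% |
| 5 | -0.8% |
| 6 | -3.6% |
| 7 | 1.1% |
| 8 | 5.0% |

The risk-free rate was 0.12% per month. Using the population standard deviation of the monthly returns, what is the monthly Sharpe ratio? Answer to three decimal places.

Mean return r̄ = -0.10 / 8 = -0.0125%
Σ(r − r̄)² = (0.1 − (-0.0125))² + (1 − (-0.0125))² + (2.4 − (-0.0125))² + … = 74.6688
σ = √[74.6688 / 8] = 3.0551%
Sharpe = (r̄ − rf) / σ = (-0.0125 − 0.12) / 3.0551 = -0.1325 / 3.0551 = -0.0434

-0.043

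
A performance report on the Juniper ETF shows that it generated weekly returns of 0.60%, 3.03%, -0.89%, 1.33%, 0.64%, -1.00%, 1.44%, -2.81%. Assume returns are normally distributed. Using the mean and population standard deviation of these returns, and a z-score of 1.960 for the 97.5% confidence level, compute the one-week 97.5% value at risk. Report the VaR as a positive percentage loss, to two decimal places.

3.02

r̄ = (0.6 + 3.03 − 0.89 + 1.33 + 0.64 − 1 + 1.44 − 2.81) / 8 = 2.340 / 8 = 0.2925%
Population σ = √[Σ(r − r̄)² / 8] = √[22.7968 / 8] = √2.8496 = 1.6881%
VaR = −(r̄ − z·σ) = −(0.2925 − 1.960 × 1.6881) = −(-3.0162) = 3.0162%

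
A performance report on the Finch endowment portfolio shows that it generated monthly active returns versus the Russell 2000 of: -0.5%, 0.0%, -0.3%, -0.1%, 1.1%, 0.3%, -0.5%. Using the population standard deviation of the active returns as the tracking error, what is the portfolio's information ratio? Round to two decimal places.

μ = (-0.5 + 0 − 0.3 − 0.1 + 1.1 + 0.3 − 0.5) / 7 = 0.00 / 7 = 0.0000%
Σ(r − μ)² = 1.9000; population σ = √(1.9000/7) = 0.5210%
IR = μ / tracking error = 0.0000 / 0.5210 = 0.0000

0.00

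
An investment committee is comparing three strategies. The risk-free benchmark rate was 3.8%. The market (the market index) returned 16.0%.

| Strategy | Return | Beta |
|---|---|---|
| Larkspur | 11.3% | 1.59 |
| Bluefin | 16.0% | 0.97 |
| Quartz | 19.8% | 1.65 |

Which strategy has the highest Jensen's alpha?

Larkspur: α = 11.3% − [3.8% + 1.59 × (16.0% − 3.8%)] = -11.898
Bluefin: α = 16.0% − [3.8% + 0.97 × (16.0% − 3.8%)] = 0.366
Quartz: α = 19.8% − [3.8% + 1.65 × (16.0% − 3.8%)] = -4.130
Highest: Bluefin (0.366).

Bluefin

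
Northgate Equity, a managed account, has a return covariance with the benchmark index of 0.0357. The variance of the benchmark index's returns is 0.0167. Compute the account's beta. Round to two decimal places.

2.14

β = Cov(Rp, Rm) / Var(Rm) = 0.0357 / 0.0167 = 2.1377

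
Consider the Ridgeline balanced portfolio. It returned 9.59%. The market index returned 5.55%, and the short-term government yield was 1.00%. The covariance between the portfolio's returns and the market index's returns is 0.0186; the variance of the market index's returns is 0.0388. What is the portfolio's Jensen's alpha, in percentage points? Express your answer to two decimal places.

β = Cov / Var = 0.0186 / 0.0388 = 0.4794
E[R] = Rf + β(Rm − Rf) = 1.00% + 0.4794 × (5.55% − 1.00%) = 3.1813%
α = Rp − E[R] = 9.59% − 3.1813% = 6.4087

6.41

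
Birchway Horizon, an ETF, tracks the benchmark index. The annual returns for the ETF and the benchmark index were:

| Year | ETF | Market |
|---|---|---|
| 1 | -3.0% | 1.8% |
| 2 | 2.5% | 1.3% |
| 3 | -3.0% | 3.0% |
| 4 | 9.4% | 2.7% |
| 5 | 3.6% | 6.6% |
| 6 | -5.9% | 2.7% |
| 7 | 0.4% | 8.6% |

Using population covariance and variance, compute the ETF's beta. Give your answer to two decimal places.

0.23

r̄p = 0.5714%,  r̄m = 3.8143%
Cov = Σ(rp − r̄p)(rm − r̄m) / 7 = 1.4633
Var(rm) = Σ(rm − r̄m)² / 7 = 6.3127
β = Cov / Var = 1.4633 / 6.3127 = 0.2318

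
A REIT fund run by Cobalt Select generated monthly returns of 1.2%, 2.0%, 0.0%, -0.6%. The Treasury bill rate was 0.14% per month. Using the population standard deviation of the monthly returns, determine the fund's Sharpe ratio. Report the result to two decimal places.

0.50

r̄ = (1.2 + 2 + 0 − 0.6) / 4 = 0.6500%
Σ(r − r̄)² = 4.1100; population σ = √(4.1100/4) = 1.0137%
Sharpe = (r̄ − rf) / σ = (0.6500 − 0.14) / 1.0137 = 0.5100 / 1.0137 = 0.5031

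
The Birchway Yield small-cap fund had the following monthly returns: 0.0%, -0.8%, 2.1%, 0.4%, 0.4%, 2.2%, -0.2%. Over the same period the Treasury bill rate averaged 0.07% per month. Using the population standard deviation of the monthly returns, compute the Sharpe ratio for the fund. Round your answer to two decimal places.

r̄ = (0 − 0.8 + 2.1 + 0.4 + 0.4 + 2.2 − 0.2) / 7 = 0.5857%
Σ(r − r̄)² = 7.8486; population σ = √(7.8486/7) = 1.0589%
Sharpe = (r̄ − rf) / σ = (0.5857 − 0.07) / 1.0589 = 0.5157 / 1.0589 = 0.4870

0.49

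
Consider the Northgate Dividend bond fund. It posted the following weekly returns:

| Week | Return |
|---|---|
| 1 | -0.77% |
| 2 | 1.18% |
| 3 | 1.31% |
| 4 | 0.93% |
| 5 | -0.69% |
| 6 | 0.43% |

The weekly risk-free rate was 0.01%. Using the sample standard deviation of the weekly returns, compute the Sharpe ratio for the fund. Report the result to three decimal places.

0.420

Mean return μ = 2.390 / 6 = 0.3983%
Σ(r − μ)² = (-0.77 − 0.3983)² + (1.18 − 0.3983)² + … = 4.2753
σ = √[4.2753 / 5] = 0.9247%
Sharpe = (μ − rf) / σ = (0.3983 − 0.01) / 0.9247 = 0.3883 / 0.9247 = 0.4199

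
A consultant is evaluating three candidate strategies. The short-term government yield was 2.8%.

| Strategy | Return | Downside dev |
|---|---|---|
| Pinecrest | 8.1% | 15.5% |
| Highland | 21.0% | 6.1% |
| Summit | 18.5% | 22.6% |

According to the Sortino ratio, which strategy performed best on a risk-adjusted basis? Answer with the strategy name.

Highland

Pinecrest: Sortino ratio = (8.1% − 2.8%) / 15.5% = 0.342
Highland: Sortino ratio = (21.0% − 2.8%) / 6.1% = 2.984
Summit: Sortino ratio = (18.5% − 2.8%) / 22.6% = 0.695
Highest: Highland (2.984).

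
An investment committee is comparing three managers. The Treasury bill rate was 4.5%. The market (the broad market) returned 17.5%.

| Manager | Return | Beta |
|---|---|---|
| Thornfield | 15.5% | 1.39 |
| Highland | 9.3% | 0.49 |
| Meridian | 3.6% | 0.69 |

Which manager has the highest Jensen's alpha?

Highland

Thornfield: α = 15.5% − [4.5% + 1.39 × (17.5% − 4.5%)] = -7.070
Highland: α = 9.3% − [4.5% + 0.49 × (17.5% − 4.5%)] = -1.570
Meridian: α = 3.6% − [4.5% + 0.69 × (17.5% − 4.5%)] = -9.870
Highest: Highland (-1.570).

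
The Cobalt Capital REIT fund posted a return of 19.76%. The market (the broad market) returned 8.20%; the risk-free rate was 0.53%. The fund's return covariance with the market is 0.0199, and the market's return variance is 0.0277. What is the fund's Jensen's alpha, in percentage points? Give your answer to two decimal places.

β = Cov / Var = 0.0199 / 0.0277 = 0.7184
E[R] = Rf + β(Rm − Rf) = 0.53% + 0.7184 × (8.20% − 0.53%) = 6.0401%
α = Rp − E[R] = 19.76% − 6.0401% = 13.7199

13.72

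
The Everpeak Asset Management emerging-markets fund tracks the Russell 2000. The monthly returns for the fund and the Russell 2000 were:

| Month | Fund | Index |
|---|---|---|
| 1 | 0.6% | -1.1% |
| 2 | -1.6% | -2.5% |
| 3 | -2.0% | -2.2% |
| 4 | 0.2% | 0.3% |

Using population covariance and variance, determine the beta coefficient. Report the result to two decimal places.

0.82

r̄p = -0.7000%,  r̄m = -1.3750%
Cov = Σ(rp − r̄p)(rm − r̄m) / 4 = 0.9875
Var(rm) = Σ(rm − r̄m)² / 4 = 1.2069
β = Cov / Var = 0.9875 / 1.2069 = 0.8182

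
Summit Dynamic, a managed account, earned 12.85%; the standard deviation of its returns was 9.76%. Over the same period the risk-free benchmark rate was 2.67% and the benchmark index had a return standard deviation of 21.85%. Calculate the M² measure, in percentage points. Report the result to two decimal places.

25.46

Sharpe = (Rp − Rf) / σp = (12.85% − 2.67%) / 9.76% = 1.0430
M² = Rf + Sharpe × σm = 2.67% + 1.0430 × 21.85% = 25.4596%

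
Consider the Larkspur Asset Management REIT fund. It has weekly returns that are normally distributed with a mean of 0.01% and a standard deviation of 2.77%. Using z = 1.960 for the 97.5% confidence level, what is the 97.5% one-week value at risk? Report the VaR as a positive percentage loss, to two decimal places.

VaR (as % loss) = −(μ − z·σ) = −(0.01% − 1.960 × 2.77%) = −(-5.4192%) = 5.4192%

5.42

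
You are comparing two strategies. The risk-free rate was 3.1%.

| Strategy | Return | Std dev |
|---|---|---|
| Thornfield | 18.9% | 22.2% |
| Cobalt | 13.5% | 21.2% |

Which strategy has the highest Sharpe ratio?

Thornfield

Thornfield: Sharpe ratio = (18.9% − 3.1%) / 22.2% = 0.712
Cobalt: Sharpe ratio = (13.5% − 3.1%) / 21.2% = 0.491
Highest: Thornfield (0.712).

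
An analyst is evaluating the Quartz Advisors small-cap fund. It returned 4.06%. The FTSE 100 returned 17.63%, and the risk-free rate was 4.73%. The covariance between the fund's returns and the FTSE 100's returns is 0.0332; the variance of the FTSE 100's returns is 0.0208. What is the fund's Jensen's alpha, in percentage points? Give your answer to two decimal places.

β = Cov / Var = 0.0332 / 0.0208 = 1.5962
E[R] = Rf + β(Rm − Rf) = 4.73% + 1.5962 × (17.63% − 4.73%) = 25.3210%
α = Rp − E[R] = 4.06% − 25.3210% = -21.2610

-21.26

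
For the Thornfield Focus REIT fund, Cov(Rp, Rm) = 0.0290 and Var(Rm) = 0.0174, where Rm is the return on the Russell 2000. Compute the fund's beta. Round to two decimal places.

1.67

β = Cov(Rp, Rm) / Var(Rm) = 0.0290 / 0.0174 = 1.6667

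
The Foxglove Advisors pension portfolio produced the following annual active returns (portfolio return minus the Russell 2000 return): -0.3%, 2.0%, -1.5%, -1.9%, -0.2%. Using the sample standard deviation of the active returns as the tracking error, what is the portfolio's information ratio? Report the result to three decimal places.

r̄ = (-0.3 + 2 − 1.5 − 1.9 − 0.2) / 5 = -1.90 / 5 = -0.3800%
Σ(r − r̄)² = (-0.3 − (-0.3800))² + (2 − (-0.3800))² + (-1.5 − (-0.3800))² + … = 9.2680
sample σ = √(9.2680 / 4) = √2.3170 = 1.5222%
IR = r̄ / tracking error = -0.3800 / 1.5222 = -0.2496

-0.250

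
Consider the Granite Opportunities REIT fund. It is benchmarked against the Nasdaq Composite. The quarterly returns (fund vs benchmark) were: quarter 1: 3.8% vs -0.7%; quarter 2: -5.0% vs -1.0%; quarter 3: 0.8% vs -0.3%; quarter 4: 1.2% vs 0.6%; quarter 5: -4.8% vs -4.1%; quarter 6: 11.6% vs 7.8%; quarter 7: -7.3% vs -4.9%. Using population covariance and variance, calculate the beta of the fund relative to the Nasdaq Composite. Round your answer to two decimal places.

1.45

r̄p = 0.0429%,  r̄m = -0.3714%
Cov = Σ(rp − r̄p)(rm − r̄m) / 7 = 21.2659
Var(rm) = Σ(rm − r̄m)² / 7 = 14.6620
β = Cov / Var = 21.2659 / 14.6620 = 1.4504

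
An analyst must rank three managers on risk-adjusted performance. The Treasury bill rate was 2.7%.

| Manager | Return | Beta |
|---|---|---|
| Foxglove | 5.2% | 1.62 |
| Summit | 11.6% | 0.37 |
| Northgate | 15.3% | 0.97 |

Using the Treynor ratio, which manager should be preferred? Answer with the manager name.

Foxglove: Treynor = (5.2% − 2.7%) / 1.62 = 1.543
Summit: Treynor = (11.6% − 2.7%) / 0.37 = 24.054
Northgate: Treynor = (15.3% − 2.7%) / 0.97 = 12.990
Highest: Summit (24.054).

Summit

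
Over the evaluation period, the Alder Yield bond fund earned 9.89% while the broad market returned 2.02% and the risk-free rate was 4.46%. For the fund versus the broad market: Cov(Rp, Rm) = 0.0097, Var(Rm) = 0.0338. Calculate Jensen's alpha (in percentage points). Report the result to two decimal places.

6.13

β = Cov / Var = 0.0097 / 0.0338 = 0.2870
E[R] = Rf + β(Rm − Rf) = 4.46% + 0.2870 × (2.02% − 4.46%) = 3.7597%
α = Rp − E[R] = 9.89% − 3.7597% = 6.1303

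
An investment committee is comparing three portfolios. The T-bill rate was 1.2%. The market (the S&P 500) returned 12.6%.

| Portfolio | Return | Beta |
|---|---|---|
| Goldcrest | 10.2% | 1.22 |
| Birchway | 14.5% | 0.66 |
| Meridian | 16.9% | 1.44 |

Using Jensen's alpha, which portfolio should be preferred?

Goldcrest: α = 10.2% − [1.2% + 1.22 × (12.6% − 1.2%)] = -4.908
Birchway: α = 14.5% − [1.2% + 0.66 × (12.6% − 1.2%)] = 5.776
Meridian: α = 16.9% − [1.2% + 1.44 × (12.6% − 1.2%)] = -0.716
Highest: Birchway (5.776).

Birchway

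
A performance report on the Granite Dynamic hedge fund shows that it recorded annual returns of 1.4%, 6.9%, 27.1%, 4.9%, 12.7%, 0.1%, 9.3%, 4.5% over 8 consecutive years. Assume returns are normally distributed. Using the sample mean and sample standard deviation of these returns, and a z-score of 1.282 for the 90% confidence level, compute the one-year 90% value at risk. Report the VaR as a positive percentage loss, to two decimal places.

r̄ = (1.4 + 6.9 + 27.1 + 4.9 + 12.7 + 0.1 + 9.3 + 4.5) / 8 = 66.90 / 8 = 8.3625%
Σ(r − r̄)² = 516.5788; sample σ = √(516.5788/7) = 8.5905%
VaR = −(r̄ − z·σ) = −(8.3625 − 1.282 × 8.5905) = −(-2.6505) = 2.6505%

2.65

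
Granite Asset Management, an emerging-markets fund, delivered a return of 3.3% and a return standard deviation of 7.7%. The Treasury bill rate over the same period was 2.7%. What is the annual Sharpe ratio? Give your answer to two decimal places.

0.08

Sharpe = (Rp − Rf) / σp = (3.3% − 2.7%) / 7.7% = 0.60% / 7.7% = 0.0779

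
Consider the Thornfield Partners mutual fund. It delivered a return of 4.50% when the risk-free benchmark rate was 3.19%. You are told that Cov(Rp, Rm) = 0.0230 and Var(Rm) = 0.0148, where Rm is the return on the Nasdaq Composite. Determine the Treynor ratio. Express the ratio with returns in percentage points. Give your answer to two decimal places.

0.84

β = Cov / Var = 0.0230 / 0.0148 = 1.5541
Treynor = (Rp − Rf) / β = (4.50% − 3.19%) / 1.5541 = 1.31 / 1.5541 = 0.8429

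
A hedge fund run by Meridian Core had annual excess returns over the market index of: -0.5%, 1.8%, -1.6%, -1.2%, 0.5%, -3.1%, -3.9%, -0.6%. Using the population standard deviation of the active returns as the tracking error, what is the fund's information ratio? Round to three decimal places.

r̄ = (-0.5 + 1.8 − 1.6 − 1.2 + 0.5 − 3.1 − 3.9 − 0.6) / 8 = -8.60 / 8 = -1.0750%
Σ(r − r̄)² = (-0.5 − (-1.0750))² + (1.8 − (-1.0750))² + … = 23.6750
population σ = √(23.6750 / 8) = √2.9594 = 1.7203%
IR = r̄ / tracking error = -1.0750 / 1.7203 = -0.6249

-0.625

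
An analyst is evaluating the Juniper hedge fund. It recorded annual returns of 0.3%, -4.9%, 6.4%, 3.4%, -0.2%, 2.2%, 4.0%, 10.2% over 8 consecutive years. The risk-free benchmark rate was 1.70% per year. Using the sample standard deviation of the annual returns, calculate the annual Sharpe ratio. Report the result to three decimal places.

μ = (0.3 − 4.9 + 6.4 + 3.4 − 0.2 + 2.2 + 4 + 10.2) / 8 = 21.40 / 8 = 2.6750%
Sample σ = √[Σ(r − μ)² / 7] = √[144.2950 / 7] = √20.6136 = 4.5402%
Sharpe = (μ − rf) / σ = (2.6750 − 1.7) / 4.5402 = 0.9750 / 4.5402 = 0.2147

0.215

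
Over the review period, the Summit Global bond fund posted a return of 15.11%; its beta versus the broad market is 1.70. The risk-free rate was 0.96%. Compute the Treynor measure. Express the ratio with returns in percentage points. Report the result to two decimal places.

Treynor = (Rp − Rf) / β = (15.11% − 0.96%) / 1.70 = 14.15 / 1.70 = 8.3235

8.32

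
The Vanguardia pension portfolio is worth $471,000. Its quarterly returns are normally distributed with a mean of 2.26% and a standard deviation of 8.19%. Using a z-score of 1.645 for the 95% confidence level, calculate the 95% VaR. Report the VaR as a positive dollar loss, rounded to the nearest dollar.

$52,811

Return at the 95% tail: μ − z·σ = 2.26% − 1.645 × 8.19% = 2.26 − 13.47255 = -11.21255%
VaR = −(-11.21255%) × $471,000 = 11.21255% × $471,000 = $52,811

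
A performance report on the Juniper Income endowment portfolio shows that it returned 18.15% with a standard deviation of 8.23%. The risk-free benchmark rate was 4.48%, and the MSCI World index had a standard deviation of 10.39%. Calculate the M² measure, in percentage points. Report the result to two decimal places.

21.74

Sharpe = (Rp − Rf) / σp = (18.15% − 4.48%) / 8.23% = 1.6610
M² = Rf + Sharpe × σm = 4.48% + 1.6610 × 10.39% = 21.7378%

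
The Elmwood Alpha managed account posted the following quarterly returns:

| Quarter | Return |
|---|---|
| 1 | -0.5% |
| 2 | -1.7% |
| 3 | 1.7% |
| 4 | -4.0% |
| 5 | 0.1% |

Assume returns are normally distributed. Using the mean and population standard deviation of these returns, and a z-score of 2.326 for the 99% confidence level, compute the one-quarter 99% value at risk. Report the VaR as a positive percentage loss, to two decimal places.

μ = (-0.5 − 1.7 + 1.7 − 4 + 0.1) / 5 = -4.40 / 5 = -0.8800%
Population std dev = √[18.1680 / 5] = 1.9062%
VaR = −(μ − z·σ) = −(-0.8800 − 2.326 × 1.9062) = −(-5.3138) = 5.3138%

5.31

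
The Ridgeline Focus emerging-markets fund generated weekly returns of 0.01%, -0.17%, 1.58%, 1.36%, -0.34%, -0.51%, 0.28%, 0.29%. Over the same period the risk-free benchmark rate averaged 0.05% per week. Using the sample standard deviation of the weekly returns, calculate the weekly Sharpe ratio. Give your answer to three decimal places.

r̄ = (0.01 − 0.17 + 1.58 + 1.36 − 0.34 − 0.51 + 0.28 + 0.29) / 8 = 2.500 / 8 = 0.3125%
Σ(r − r̄)² = 4.1320; sample σ = √(4.1320/7) = 0.7683%
Sharpe = (r̄ − rf) / σ = (0.3125 − 0.05) / 0.7683 = 0.2625 / 0.7683 = 0.3417

0.342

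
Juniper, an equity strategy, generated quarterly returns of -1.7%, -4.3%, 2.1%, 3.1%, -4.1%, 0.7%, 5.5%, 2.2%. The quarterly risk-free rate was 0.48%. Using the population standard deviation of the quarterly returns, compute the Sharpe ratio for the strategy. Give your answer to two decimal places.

Mean return r̄ = 3.50 / 8 = 0.4375%
Σ(r − r̄)² = (-1.7 − 0.4375)² + (-4.3 − 0.4375)² + … = 86.2588
population σ = √(86.2588 / 8) = √10.7824 = 3.2837%
Sharpe = (r̄ − rf) / σ = (0.4375 − 0.48) / 3.2837 = -0.0425 / 3.2837 = -0.0129

-0.01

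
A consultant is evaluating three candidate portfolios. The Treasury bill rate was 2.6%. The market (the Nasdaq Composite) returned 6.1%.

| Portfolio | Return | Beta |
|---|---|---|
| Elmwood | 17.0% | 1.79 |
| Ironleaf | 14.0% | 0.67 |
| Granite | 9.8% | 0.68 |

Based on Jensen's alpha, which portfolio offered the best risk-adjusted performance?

Elmwood: α = 17.0% − [2.6% + 1.79 × (6.1% − 2.6%)] = 8.135
Ironleaf: α = 14.0% − [2.6% + 0.67 × (6.1% − 2.6%)] = 9.055
Granite: α = 9.8% − [2.6% + 0.68 × (6.1% − 2.6%)] = 4.820
Highest: Ironleaf (9.055).

Ironleaf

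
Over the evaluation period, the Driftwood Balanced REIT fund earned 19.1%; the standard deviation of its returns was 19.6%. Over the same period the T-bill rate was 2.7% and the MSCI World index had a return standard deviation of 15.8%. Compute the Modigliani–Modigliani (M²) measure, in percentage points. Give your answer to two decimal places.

Sharpe = (Rp − Rf) / σp = (19.1% − 2.7%) / 19.6% = 0.8367
M² = Rf + Sharpe × σm = 2.7% + 0.8367 × 15.8% = 15.9199%

15.92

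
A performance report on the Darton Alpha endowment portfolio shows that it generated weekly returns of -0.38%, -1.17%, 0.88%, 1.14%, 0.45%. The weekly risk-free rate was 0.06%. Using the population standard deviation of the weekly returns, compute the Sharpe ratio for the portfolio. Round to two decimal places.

0.15

Mean return r̄ = 0.920 / 5 = 0.1840%
Σ(r − r̄)² = (-0.38 − 0.1840)² + (-1.17 − 0.1840)² + … = 3.6205
population σ = √(3.6205 / 5) = √0.7241 = 0.8509%
Sharpe = (r̄ − rf) / σ = (0.1840 − 0.06) / 0.8509 = 0.1240 / 0.8509 = 0.1457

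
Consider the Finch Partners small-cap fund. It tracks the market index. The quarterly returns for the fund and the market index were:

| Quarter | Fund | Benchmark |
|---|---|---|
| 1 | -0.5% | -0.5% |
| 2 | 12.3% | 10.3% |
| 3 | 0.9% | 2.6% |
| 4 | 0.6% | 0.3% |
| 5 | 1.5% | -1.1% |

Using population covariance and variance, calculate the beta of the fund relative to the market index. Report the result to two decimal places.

1.07

r̄p = 2.9600%,  r̄m = 2.3200%
Cov = Σ(rp − r̄p)(rm − r̄m) / 5 = 18.6948
Var(rm) = Σ(rm − r̄m)² / 5 = 17.4976
β = Cov / Var = 18.6948 / 17.4976 = 1.0684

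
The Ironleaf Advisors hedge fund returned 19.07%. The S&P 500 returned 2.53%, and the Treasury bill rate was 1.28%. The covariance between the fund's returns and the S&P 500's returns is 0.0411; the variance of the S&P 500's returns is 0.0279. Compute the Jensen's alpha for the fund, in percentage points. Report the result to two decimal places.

β = Cov / Var = 0.0411 / 0.0279 = 1.4731
E[R] = Rf + β(Rm − Rf) = 1.28% + 1.4731 × (2.53% − 1.28%) = 3.1214%
α = Rp − E[R] = 19.07% − 3.1214% = 15.9486

15.95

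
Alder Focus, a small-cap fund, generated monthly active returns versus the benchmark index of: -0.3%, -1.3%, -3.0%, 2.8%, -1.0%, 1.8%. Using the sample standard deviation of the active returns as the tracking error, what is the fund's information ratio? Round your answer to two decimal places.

-0.08

r̄ = (-0.3 − 1.3 − 3 + 2.8 − 1 + 1.8) / 6 = -0.1667%
Sample std dev = √[22.6933 / 5] = 2.1304%
IR = r̄ / tracking error = -0.1667 / 2.1304 = -0.0782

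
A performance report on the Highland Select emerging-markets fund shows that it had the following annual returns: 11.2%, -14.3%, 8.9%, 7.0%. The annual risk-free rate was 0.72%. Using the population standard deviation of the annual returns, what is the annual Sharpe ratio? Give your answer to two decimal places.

r̄ = (11.2 − 14.3 + 8.9 + 7) / 4 = 3.2000%
Σ(r − r̄)² = (11.2 − 3.2000)² + (-14.3 − 3.2000)² + … = 417.1800
population σ = √(417.1800 / 4) = √104.2950 = 10.2125%
Sharpe = (r̄ − rf) / σ = (3.2000 − 0.72) / 10.2125 = 2.4800 / 10.2125 = 0.2428

0.24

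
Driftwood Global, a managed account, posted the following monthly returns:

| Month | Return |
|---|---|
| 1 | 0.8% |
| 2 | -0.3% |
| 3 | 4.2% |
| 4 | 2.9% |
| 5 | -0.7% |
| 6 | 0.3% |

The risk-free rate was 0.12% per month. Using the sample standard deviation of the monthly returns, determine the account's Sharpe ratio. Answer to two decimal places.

μ = (0.8 − 0.3 + 4.2 + 2.9 − 0.7 + 0.3) / 6 = 7.20 / 6 = 1.2000%
Σ(r − μ)² = 18.7200; sample σ = √(18.7200/5) = 1.9349%
Sharpe = (μ − rf) / σ = (1.2000 − 0.12) / 1.9349 = 1.0800 / 1.9349 = 0.5582

0.56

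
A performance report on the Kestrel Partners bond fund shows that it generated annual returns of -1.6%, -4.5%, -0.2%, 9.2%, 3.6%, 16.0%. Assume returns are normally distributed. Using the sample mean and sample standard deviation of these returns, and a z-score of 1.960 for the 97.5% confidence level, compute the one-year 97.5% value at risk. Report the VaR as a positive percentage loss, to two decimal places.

11.23

r̄ = (-1.6 − 4.5 − 0.2 + 9.2 + 3.6 + 16) / 6 = 22.50 / 6 = 3.7500%
Sample σ = √[Σ(r − r̄)² / 5] = √[292.0750 / 5] = √58.4150 = 7.6430%
VaR = −(r̄ − z·σ) = −(3.7500 − 1.960 × 7.6430) = −(-11.2303) = 11.2303%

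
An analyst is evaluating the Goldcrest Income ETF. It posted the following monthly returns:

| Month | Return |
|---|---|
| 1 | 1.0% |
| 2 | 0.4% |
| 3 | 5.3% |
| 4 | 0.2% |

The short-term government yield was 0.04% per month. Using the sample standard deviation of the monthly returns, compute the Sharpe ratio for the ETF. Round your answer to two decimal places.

μ = (1 + 0.4 + 5.3 + 0.2) / 4 = 6.90 / 4 = 1.7250%
Sample std dev = √[17.3875 / 3] = 2.4075%
Sharpe = (μ − rf) / σ = (1.7250 − 0.04) / 2.4075 = 1.6850 / 2.4075 = 0.6999

0.70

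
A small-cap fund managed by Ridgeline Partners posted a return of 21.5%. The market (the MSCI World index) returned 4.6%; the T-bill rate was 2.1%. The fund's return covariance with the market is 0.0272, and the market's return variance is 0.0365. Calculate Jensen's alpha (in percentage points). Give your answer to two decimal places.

β = Cov / Var = 0.0272 / 0.0365 = 0.7452
E[R] = Rf + β(Rm − Rf) = 2.1% + 0.7452 × (4.6% − 2.1%) = 3.9630%
α = Rp − E[R] = 21.5% − 3.9630% = 17.5370

17.54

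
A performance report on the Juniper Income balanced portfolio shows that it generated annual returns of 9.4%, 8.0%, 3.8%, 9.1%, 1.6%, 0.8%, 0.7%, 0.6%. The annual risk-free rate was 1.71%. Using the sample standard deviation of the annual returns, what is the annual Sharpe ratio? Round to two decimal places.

Mean return r̄ = 34.00 / 8 = 4.2500%
Σ(r − r̄)² = (9.4 − 4.2500)² + (8 − 4.2500)² + … = 109.1600
σ = √[109.1600 / 7] = 3.9490%
Sharpe = (r̄ − rf) / σ = (4.2500 − 1.71) / 3.9490 = 2.5400 / 3.9490 = 0.6432

0.64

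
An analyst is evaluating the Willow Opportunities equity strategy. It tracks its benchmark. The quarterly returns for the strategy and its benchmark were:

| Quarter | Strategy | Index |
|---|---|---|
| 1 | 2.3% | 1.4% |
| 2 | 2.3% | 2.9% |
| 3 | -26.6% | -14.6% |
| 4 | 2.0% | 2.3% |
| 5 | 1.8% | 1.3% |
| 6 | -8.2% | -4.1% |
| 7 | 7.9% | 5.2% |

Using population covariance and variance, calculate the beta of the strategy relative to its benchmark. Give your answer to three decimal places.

1.723

r̄p = -2.6429%,  r̄m = -0.8000%
Cov = Σ(rp − r̄p)(rm − r̄m) / 7 = 66.4414
Var(rm) = Σ(rm − r̄m)² / 7 = 38.5543
β = Cov / Var = 66.4414 / 38.5543 = 1.7233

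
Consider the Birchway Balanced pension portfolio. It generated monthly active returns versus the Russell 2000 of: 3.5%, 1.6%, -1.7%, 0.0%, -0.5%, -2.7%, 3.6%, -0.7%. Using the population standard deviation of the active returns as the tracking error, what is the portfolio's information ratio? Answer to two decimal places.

r̄ = (3.5 + 1.6 − 1.7 + 0 − 0.5 − 2.7 + 3.6 − 0.7) / 8 = 0.3875%
Σ(r − r̄)² = 37.4888; population σ = √(37.4888/8) = 2.1647%
IR = r̄ / tracking error = 0.3875 / 2.1647 = 0.1790

0.18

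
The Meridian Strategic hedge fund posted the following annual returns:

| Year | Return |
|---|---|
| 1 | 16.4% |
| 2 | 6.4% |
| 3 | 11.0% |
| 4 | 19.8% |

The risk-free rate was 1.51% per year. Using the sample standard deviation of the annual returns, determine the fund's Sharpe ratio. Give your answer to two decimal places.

2.01

r̄ = (16.4 + 6.4 + 11 + 19.8) / 4 = 53.60 / 4 = 13.4000%
Sample std dev = √[104.7200 / 3] = 5.9082%
Sharpe = (r̄ − rf) / σ = (13.4000 − 1.51) / 5.9082 = 11.8900 / 5.9082 = 2.0125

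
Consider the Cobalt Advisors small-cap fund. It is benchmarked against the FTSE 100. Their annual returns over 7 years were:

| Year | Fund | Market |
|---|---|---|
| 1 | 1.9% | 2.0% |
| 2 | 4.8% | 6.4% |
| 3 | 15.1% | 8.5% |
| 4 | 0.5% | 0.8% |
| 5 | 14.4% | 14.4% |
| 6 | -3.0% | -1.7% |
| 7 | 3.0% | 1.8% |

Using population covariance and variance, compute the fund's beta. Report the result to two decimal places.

1.16

r̄p = 5.2429%,  r̄m = 4.6000%
Cov = Σ(rp − r̄p)(rm − r̄m) / 7 = 30.3300
Var(rm) = Σ(rm − r̄m)² / 7 = 26.1743
β = Cov / Var = 30.3300 / 26.1743 = 1.1588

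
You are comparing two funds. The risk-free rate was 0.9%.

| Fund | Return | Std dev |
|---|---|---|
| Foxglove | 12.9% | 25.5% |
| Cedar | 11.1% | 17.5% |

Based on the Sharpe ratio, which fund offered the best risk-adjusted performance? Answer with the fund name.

Foxglove: Sharpe ratio = (12.9% − 0.9%) / 25.5% = 0.471
Cedar: Sharpe ratio = (11.1% − 0.9%) / 17.5% = 0.583
Highest: Cedar (0.583).

Cedar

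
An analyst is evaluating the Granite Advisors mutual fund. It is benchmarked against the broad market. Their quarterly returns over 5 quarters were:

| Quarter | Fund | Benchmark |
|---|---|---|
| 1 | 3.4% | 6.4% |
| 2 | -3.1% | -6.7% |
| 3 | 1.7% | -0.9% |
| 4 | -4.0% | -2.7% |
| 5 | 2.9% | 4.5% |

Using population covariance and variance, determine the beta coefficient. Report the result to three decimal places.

r̄p = 0.1800%,  r̄m = 0.1200%
Cov = Σ(rp − r̄p)(rm − r̄m) / 5 = 12.9484
Var(rm) = Σ(rm − r̄m)² / 5 = 22.8256
β = Cov / Var = 12.9484 / 22.8256 = 0.5673

0.567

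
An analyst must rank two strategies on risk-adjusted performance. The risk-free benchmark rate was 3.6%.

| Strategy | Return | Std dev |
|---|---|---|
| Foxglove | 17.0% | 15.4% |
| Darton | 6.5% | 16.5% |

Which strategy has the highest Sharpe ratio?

Foxglove

Foxglove: Sharpe ratio = (17.0% − 3.6%) / 15.4% = 0.870
Darton: Sharpe ratio = (6.5% − 3.6%) / 16.5% = 0.176
Highest: Foxglove (0.870).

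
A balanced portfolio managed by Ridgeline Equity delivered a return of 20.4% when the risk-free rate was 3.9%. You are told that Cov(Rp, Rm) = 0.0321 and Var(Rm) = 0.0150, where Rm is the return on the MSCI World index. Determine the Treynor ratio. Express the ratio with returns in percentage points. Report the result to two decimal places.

7.71

β = Cov / Var = 0.0321 / 0.0150 = 2.1400
Treynor = (Rp − Rf) / β = (20.4% − 3.9%) / 2.1400 = 16.50 / 2.1400 = 7.7103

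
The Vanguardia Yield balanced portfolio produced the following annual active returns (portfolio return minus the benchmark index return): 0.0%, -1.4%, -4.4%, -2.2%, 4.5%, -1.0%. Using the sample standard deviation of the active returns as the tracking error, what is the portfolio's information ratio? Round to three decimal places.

Mean return μ = -4.50 / 6 = -0.7500%
Sample std dev = √[44.0350 / 5] = 2.9677%
IR = μ / tracking error = -0.7500 / 2.9677 = -0.2527

-0.253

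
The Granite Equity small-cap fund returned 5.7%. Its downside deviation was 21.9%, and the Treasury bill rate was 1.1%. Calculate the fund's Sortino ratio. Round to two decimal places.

0.21

Sortino = (Rp − Rf) / σd = (5.7% − 1.1%) / 21.9% = 4.60% / 21.9% = 0.2100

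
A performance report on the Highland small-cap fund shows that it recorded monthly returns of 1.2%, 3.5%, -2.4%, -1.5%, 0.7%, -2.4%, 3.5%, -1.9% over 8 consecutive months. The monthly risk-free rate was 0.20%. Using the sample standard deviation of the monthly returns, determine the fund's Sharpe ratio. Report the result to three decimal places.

Mean return μ = 0.70 / 8 = 0.0875%
Sample std dev = √[43.7488 / 7] = 2.5000%
Sharpe = (μ − rf) / σ = (0.0875 − 0.2) / 2.5000 = -0.1125 / 2.5000 = -0.0450

-0.045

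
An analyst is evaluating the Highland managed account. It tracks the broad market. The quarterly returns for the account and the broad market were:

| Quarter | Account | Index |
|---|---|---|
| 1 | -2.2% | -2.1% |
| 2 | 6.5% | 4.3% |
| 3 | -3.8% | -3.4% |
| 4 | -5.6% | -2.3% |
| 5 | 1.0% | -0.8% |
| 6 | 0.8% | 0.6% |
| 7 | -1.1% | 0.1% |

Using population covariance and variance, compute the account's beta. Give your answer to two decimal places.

r̄p = -0.6286%,  r̄m = -0.5143%
Cov = Σ(rp − r̄p)(rm − r̄m) / 7 = 7.9539
Var(rm) = Σ(rm − r̄m)² / 7 = 5.5584
β = Cov / Var = 7.9539 / 5.5584 = 1.4310

1.43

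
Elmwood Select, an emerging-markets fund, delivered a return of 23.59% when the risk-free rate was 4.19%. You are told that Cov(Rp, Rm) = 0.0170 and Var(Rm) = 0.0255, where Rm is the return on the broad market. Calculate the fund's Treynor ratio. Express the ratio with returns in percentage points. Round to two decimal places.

29.10

β = Cov / Var = 0.0170 / 0.0255 = 0.6667
Treynor = (Rp − Rf) / β = (23.59% − 4.19%) / 0.6667 = 19.40 / 0.6667 = 29.0985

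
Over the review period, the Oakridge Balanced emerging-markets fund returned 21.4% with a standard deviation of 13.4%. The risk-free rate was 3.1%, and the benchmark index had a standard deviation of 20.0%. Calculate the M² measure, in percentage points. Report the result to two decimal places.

Sharpe = (Rp − Rf) / σp = (21.4% − 3.1%) / 13.4% = 1.3657
M² = Rf + Sharpe × σm = 3.1% + 1.3657 × 20.0% = 30.4140%

30.41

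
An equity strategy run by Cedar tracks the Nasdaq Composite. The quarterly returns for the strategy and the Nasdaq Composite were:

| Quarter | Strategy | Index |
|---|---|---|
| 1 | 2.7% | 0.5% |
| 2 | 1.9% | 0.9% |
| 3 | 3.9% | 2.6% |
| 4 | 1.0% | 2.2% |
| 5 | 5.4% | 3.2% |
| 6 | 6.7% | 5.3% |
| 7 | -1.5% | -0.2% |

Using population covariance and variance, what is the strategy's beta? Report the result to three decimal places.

1.279

r̄p = 2.8714%,  r̄m = 2.0714%
Cov = Σ(rp − r̄p)(rm − r̄m) / 7 = 3.8363
Var(rm) = Σ(rm − r̄m)² / 7 = 2.9992
β = Cov / Var = 3.8363 / 2.9992 = 1.2791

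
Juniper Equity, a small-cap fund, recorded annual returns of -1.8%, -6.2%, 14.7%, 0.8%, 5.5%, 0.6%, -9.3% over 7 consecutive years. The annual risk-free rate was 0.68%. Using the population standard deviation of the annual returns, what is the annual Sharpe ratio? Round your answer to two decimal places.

μ = (-1.8 − 6.2 + 14.7 + 0.8 + 5.5 + 0.6 − 9.3) / 7 = 0.6143%
Σ(r − μ)² = (-1.8 − 0.6143)² + (-6.2 − 0.6143)² + (14.7 − 0.6143)² + … = 372.8686
population σ = √(372.8686 / 7) = √53.2669 = 7.2984%
Sharpe = (μ − rf) / σ = (0.6143 − 0.68) / 7.2984 = -0.0657 / 7.2984 = -0.0090

-0.01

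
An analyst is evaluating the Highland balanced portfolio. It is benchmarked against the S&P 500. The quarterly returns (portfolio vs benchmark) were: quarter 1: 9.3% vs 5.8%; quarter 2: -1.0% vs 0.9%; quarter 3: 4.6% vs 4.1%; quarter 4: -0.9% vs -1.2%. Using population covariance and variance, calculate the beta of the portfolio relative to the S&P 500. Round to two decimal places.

r̄p = 3.0000%,  r̄m = 2.4000%
Cov = Σ(rp − r̄p)(rm − r̄m) / 4 = 11.0450
Var(rm) = Σ(rm − r̄m)² / 4 = 7.4150
β = Cov / Var = 11.0450 / 7.4150 = 1.4895

1.49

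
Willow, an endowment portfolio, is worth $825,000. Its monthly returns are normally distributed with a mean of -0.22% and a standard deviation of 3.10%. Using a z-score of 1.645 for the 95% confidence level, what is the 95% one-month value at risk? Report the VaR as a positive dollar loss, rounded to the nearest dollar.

Return at the 95% tail: μ − z·σ = -0.22% − 1.645 × 3.10% = -0.22 − 5.0995 = -5.3195%
VaR = −(-5.3195%) × $825,000 = 5.3195% × $825,000 = $43,886

$43,886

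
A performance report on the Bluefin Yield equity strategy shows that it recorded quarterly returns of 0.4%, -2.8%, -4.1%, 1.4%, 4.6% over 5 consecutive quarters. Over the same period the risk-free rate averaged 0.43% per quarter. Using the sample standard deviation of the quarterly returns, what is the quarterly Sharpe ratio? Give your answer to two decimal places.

r̄ = (0.4 − 2.8 − 4.1 + 1.4 + 4.6) / 5 = -0.1000%
Σ(r − r̄)² = (0.4 − (-0.1000))² + (-2.8 − (-0.1000))² + … = 47.8800
σ = √[47.8800 / 4] = 3.4598%
Sharpe = (r̄ − rf) / σ = (-0.1000 − 0.43) / 3.4598 = -0.5300 / 3.4598 = -0.1532

-0.15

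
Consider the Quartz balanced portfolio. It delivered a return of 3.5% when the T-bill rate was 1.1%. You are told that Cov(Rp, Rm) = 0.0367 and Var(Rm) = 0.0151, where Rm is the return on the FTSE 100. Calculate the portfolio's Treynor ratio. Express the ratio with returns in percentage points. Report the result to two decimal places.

0.99

β = Cov / Var = 0.0367 / 0.0151 = 2.4305
Treynor = (Rp − Rf) / β = (3.5% − 1.1%) / 2.4305 = 2.40 / 2.4305 = 0.9875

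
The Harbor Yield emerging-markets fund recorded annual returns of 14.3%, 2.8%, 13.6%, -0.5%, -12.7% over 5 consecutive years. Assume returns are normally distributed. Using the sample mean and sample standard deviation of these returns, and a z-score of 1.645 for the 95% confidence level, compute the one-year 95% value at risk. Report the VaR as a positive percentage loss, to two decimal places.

Mean return μ = 17.50 / 5 = 3.5000%
Sample std dev = √[497.5800 / 4] = 11.1533%
VaR = −(μ − z·σ) = −(3.5000 − 1.645 × 11.1533) = −(-14.8472) = 14.8472%

14.85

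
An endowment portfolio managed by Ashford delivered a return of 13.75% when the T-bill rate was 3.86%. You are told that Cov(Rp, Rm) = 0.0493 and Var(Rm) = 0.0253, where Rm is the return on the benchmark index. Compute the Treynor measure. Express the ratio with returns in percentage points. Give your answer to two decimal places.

β = Cov / Var = 0.0493 / 0.0253 = 1.9486
Treynor = (Rp − Rf) / β = (13.75% − 3.86%) / 1.9486 = 9.89 / 1.9486 = 5.0754

5.08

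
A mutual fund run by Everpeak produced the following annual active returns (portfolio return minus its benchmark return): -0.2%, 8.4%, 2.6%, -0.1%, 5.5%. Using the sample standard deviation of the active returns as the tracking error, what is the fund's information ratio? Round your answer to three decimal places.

0.873

Mean return r̄ = 16.20 / 5 = 3.2400%
Σ(r − r̄)² = 55.1320; sample σ = √(55.1320/4) = 3.7125%
IR = r̄ / tracking error = 3.2400 / 3.7125 = 0.8727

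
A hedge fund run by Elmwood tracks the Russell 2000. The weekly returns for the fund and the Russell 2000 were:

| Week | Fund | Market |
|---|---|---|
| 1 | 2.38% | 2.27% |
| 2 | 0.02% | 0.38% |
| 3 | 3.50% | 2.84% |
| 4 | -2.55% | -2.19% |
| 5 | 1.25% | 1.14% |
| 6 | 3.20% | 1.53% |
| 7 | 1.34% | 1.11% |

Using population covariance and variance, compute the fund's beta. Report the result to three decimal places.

1.229

r̄p = 1.3057%,  r̄m = 1.0114%
Cov = Σ(rp − r̄p)(rm − r̄m) / 7 = 2.7855
Var(rm) = Σ(rm − r̄m)² / 7 = 2.2672
β = Cov / Var = 2.7855 / 2.2672 = 1.2286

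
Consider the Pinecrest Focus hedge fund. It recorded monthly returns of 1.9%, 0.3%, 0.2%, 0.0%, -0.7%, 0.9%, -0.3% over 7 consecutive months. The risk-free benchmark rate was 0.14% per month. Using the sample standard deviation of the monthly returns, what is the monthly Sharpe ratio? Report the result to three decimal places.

r̄ = (1.9 + 0.3 + 0.2 + 0 − 0.7 + 0.9 − 0.3) / 7 = 0.3286%
Σ(r − r̄)² = (1.9 − 0.3286)² + (0.3 − 0.3286)² + (0.2 − 0.3286)² + … = 4.3743
σ = √[4.3743 / 6] = 0.8538%
Sharpe = (r̄ − rf) / σ = (0.3286 − 0.14) / 0.8538 = 0.1886 / 0.8538 = 0.2209

0.221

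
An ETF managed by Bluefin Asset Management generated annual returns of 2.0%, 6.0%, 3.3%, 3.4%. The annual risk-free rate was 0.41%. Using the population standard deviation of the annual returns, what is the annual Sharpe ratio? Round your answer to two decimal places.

μ = (2 + 6 + 3.3 + 3.4) / 4 = 14.70 / 4 = 3.6750%
Σ(r − μ)² = (2 − 3.6750)² + (6 − 3.6750)² + … = 8.4275
σ = √[8.4275 / 4] = 1.4515%
Sharpe = (μ − rf) / σ = (3.6750 − 0.41) / 1.4515 = 3.2650 / 1.4515 = 2.2494

2.25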